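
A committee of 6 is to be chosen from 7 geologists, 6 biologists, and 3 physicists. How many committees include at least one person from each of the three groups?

Total 6-person selections from all 16: C(16,6) = 8008.
Subtract selections that omit an entire group: no geologists → C(9,6) = 84; no biologists → C(10,6) = 210; no physicists → C(13,6) = 1716.
Add back selections omitting two groups (i.e. drawn from a single group): C(7,6) + C(6,6) + C(3,6) = 8.
By inclusion–exclusion: 8008 − 2010 + 8 = 6006.

6006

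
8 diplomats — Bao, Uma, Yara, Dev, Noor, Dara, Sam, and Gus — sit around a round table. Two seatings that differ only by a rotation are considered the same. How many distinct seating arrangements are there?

Fix one person's seat to break rotational symmetry; the remaining 7 people can be arranged in (7)! = 5040 ways.

5040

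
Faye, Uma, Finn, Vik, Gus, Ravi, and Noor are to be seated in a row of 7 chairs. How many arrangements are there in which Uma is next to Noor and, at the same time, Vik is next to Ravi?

480

Treat {Uma,Noor} as one block (2 orders) and {Vik,Ravi} as another (2 orders).
That leaves 5 units to arrange: 2 × 2 × 5! = 4 × 120 = 480.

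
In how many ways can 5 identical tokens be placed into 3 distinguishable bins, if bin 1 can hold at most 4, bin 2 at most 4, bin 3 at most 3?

16

By stars and bars, unrestricted non-negative solutions to x_1+…+x_3 = 5 number C(5+2,2) = 21.
Subtract solutions that violate a single cap (substitute x_i' = x_i − (cap_i+1)): x_1 ≥ 5 gives C(2,2) = 1; x_2 ≥ 5 gives C(2,2) = 1; x_3 ≥ 4 gives C(3,2) = 3. Together 5.
No two caps can be exceeded simultaneously, so the pair terms are all 0.
By inclusion–exclusion the count is 21 − 5 + 0 = 16.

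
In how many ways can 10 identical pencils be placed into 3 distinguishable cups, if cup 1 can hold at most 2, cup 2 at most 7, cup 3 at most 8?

By stars and bars, unrestricted non-negative solutions to x_1+…+x_3 = 10 number C(10+2,2) = 66.
Subtract solutions that violate a single cap (substitute x_i' = x_i − (cap_i+1)): x_1 ≥ 3 gives C(9,2) = 36; x_2 ≥ 8 gives C(4,2) = 6; x_3 ≥ 9 gives C(3,2) = 3. Together 45.
No two caps can be exceeded simultaneously, so the pair terms are all 0.
By inclusion–exclusion the count is 66 − 45 + 0 = 21.

21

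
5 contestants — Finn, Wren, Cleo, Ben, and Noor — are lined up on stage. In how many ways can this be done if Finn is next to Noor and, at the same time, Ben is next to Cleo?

Treat {Finn,Noor} as one block (2 orders) and {Ben,Cleo} as another (2 orders).
That leaves 3 units to arrange: 2 × 2 × 3! = 4 × 6 = 24.

24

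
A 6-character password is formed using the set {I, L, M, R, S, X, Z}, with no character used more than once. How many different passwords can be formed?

This is a permutation of 6 out of 7: P(7,6) = 7!/1!.
That product is 7 × 6 × 5 × 4 × 3 × 2 = 5040.

5040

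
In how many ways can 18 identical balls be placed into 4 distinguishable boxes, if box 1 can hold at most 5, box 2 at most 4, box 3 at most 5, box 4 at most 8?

By stars and bars, unrestricted non-negative solutions to x_1+…+x_4 = 18 number C(18+3,3) = 1330.
Subtract solutions that violate a single cap (substitute x_i' = x_i − (cap_i+1)): x_1 ≥ 6 gives C(15,3) = 455; x_2 ≥ 5 gives C(16,3) = 560; x_3 ≥ 6 gives C(15,3) = 455; x_4 ≥ 9 gives C(12,3) = 220. Together 1690.
Add back pairs where two caps are both exceeded: 120 + 84 + 20 + 120 + 35 + 20 = 399.
Subtract triples: 4 + 0 + 0 + 0 = 4.
By inclusion–exclusion the count is 1330 − 1690 + 399 − 4 = 35.

35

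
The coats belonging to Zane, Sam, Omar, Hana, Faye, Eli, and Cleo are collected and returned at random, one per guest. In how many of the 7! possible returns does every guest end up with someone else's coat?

Count assignments avoiding every fixed point. For any j of the 7 guests fixed to their own coat, the other 7−j can be arranged in (7−j)! ways.
By inclusion–exclusion this is Σ_{j=0}^{7} (−1)^j C(7,j)·(7−j)!.
Computing: 5040 − 5040 + 2520 − 840 + 210 − 42 + 7 − 1 = 1854.

1854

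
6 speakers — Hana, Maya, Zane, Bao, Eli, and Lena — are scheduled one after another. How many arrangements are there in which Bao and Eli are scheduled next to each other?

Glue Bao and Eli into one block (2 internal orders), leaving 5 units to arrange in a row.
So the count is 2·(5)! = 240.

240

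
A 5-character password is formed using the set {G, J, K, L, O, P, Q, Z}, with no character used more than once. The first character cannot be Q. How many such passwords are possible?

5880

The first character has 8−1 = 7 choices (anything except Q).
The remaining 4 characters are filled from the other 7 symbols without repetition: 7 × 6 × 5 × 4 = 840.
Total: 7 × 840 = 5880.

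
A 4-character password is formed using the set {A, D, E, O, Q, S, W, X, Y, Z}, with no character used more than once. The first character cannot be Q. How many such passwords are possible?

The first character has 10−1 = 9 choices (anything except Q).
The remaining 3 characters are filled from the other 9 symbols without repetition: 9 × 8 × 7 = 504.
Total: 9 × 504 = 4536.

4536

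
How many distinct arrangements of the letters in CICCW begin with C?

12

With the first slot taken by C, it remains to arrange the other 4 letters (ICCW).
Those 4 letters have C appearing twice, giving (4)!/(2!) = 12.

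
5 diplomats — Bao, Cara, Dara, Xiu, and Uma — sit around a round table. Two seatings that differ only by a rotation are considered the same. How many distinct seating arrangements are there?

24

Seat Bao anywhere (absorbing the rotational symmetry), then permute the other 4: (4)! = 24.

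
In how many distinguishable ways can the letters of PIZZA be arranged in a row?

The 5 letters of PIZZA have repeats: Z appearing twice.
Dividing 5! = 120 by 2! = 2 for the repeated letters gives 60.

60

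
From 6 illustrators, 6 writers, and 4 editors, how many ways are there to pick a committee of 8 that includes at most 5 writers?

12825

Split by how many writers are chosen (0 through 5).
Sum: C(6,0)·C(10,8) + C(6,1)·C(10,7) + C(6,2)·C(10,6) + C(6,3)·C(10,5) + C(6,4)·C(10,4) + C(6,5)·C(10,3) = 45 + 720 + 3150 + 5040 + 3150 + 720 = 12825.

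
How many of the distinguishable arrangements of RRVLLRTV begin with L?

420

With the first slot taken by L, it remains to arrange the other 7 letters (RRVLRTV).
Those 7 letters have R appearing 3 times and V appearing twice, giving (7)!/(3!·2!) = 420.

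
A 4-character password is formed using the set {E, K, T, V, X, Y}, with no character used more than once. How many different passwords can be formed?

With no repetition, fill the 4 characters in order: 6 choices, then 5, down to 3.
6 × 5 × 4 × 3 = 360.

360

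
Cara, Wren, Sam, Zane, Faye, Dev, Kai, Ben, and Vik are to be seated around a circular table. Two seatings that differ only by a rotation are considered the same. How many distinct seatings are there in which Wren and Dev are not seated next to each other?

30240

All circular seatings of 9 people number (8)! = 40320.
Seatings with Wren beside Dev: treat them as a block with 2 internal orders, giving 2 × (7)! = 10080.
Subtracting, 40320 − 10080 = 30240.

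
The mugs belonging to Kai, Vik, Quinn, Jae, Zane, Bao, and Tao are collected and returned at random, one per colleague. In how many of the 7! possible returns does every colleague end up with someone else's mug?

1854

Let Aᵢ be the assignments in which colleague i gets their own mug. We want the size of the complement of A₁∪…∪A_7.
By inclusion–exclusion this is Σ_{j=0}^{7} (−1)^j C(7,j)·(7−j)!.
Computing: 5040 − 5040 + 2520 − 840 + 210 − 42 + 7 − 1 = 1854.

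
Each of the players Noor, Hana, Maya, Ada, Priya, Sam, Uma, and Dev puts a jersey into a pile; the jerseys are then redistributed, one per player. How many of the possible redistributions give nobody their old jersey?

14833

Let Aᵢ be the assignments in which player i gets their old jersey. We want the size of the complement of A₁∪…∪A_8.
By inclusion–exclusion this is Σ_{j=0}^{8} (−1)^j C(8,j)·(8−j)!.
Computing: 40320 − 40320 + 20160 − 6720 + 1680 − 336 + 56 − 8 + 1 = 14833.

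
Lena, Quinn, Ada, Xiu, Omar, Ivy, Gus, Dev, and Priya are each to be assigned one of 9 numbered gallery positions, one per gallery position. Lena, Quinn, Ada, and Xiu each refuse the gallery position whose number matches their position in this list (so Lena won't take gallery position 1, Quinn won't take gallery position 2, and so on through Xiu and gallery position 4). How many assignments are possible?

Let Aᵢ (for 1 ≤ i ≤ 4) be the placements that put person i in their forbidden gallery position. Any j of these fix j positions, leaving (9−j)! ways to fill the rest, and there are C(4,j) ways to pick which j.
By inclusion–exclusion, the number of valid placements is Σ_{j=0}^{4} (−1)^j C(4,j)·(9−j)!.
Computing: 362880 − 161280 + 30240 − 2880 + 120 = 229080.

229080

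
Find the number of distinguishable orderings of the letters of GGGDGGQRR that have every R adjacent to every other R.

Treat the 2 copies of R as a single block. The multiset to arrange is then {RR, D, G, G, G, G, G, Q}, 8 items in all.
That gives (8)!/(5!) = 336 arrangements.

336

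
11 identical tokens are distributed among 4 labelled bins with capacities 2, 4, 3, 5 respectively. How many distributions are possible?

By stars and bars, unrestricted non-negative solutions to x_1+…+x_4 = 11 number C(11+3,3) = 364.
Subtract solutions that violate a single cap (substitute x_i' = x_i − (cap_i+1)): x_1 ≥ 3 gives C(11,3) = 165; x_2 ≥ 5 gives C(9,3) = 84; x_3 ≥ 4 gives C(10,3) = 120; x_4 ≥ 6 gives C(8,3) = 56. Together 425.
Add back pairs where two caps are both exceeded: 20 + 35 + 10 + 10 + 1 + 4 = 80.
By inclusion–exclusion the count is 364 − 425 + 80 = 19.

19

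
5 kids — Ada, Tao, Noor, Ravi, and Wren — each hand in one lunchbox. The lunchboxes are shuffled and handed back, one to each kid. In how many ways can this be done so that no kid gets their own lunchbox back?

44

This is the derangement count D_5: permutations of 5 items with no fixed point.
By inclusion–exclusion this is Σ_{j=0}^{5} (−1)^j C(5,j)·(5−j)!.
Computing: 120 − 120 + 60 − 20 + 5 − 1 = 44.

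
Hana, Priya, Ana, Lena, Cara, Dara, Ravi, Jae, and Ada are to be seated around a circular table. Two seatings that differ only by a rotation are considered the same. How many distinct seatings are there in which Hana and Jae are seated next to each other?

Glue Hana and Jae into a block (2 internal orders). Seating 8 units around a circle gives (7)! arrangements.
So 2 × (7)! = 2 × 5040 = 10080.

10080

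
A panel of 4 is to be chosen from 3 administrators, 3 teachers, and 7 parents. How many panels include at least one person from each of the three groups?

With no constraint there are C(13,4) = 715 possible selections.
Subtract selections that omit an entire group: no administrators → C(10,4) = 210; no teachers → C(10,4) = 210; no parents → C(6,4) = 15.
Add back selections omitting two groups (i.e. drawn from a single group): C(3,4) + C(3,4) + C(7,4) = 35.
By inclusion–exclusion: 715 − 435 + 35 = 315.

315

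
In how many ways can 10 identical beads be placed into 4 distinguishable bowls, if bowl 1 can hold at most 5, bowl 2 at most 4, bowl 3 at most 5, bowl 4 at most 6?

Ignoring the caps, the number of non-negative solutions to x_1+…+x_4 = 10 is C(13,3) = 286.
Subtract solutions that violate a single cap (substitute x_i' = x_i − (cap_i+1)): x_1 ≥ 6 gives C(7,3) = 35; x_2 ≥ 5 gives C(8,3) = 56; x_3 ≥ 6 gives C(7,3) = 35; x_4 ≥ 7 gives C(6,3) = 20. Together 146.
No two caps can be exceeded simultaneously, so the pair terms are all 0.
By inclusion–exclusion the count is 286 − 146 + 0 = 140.

140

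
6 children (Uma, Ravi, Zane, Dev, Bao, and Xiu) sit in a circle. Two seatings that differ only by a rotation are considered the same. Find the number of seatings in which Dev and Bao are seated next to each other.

48

Glue Dev and Bao into a block (2 internal orders). Seating 5 units around a circle gives (4)! arrangements.
So 2 × (4)! = 2 × 24 = 48.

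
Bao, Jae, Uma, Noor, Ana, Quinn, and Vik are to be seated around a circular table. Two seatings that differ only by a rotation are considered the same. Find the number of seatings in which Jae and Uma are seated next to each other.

Treat {Jae, Uma} as one unit (2 internal orders) and seat the resulting 6 units around the table: (5)! circular arrangements.
So 2 × (5)! = 2 × 120 = 240.

240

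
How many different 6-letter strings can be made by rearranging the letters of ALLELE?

ALLELE has 6 letters with E appearing twice and L appearing 3 times.
Dividing 6! = 720 by 3!·2! = 12 for the repeated letters gives 60.

60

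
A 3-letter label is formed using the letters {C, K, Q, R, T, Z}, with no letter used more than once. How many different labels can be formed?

120

This is a permutation of 3 out of 6: P(6,3) = 6!/3!.
6 × 5 × 4 = 120.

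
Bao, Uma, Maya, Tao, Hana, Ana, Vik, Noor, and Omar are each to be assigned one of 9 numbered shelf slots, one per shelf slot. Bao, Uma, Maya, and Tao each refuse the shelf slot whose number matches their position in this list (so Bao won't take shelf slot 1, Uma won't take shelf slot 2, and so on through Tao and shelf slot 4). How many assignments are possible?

Let Aᵢ (for 1 ≤ i ≤ 4) be the placements that put person i in their forbidden shelf slot. Any j of these fix j positions, leaving (9−j)! ways to fill the rest, and there are C(4,j) ways to pick which j.
By inclusion–exclusion, the number of valid placements is Σ_{j=0}^{4} (−1)^j C(4,j)·(9−j)!.
Computing: 362880 − 161280 + 30240 − 2880 + 120 = 229080.

229080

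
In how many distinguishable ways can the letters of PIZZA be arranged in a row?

60

Letter multiplicities in PIZZA: A×1, I×1, P×1, Z×2.
The number of distinct arrangements is 5!/(2!) = 120/2 = 60.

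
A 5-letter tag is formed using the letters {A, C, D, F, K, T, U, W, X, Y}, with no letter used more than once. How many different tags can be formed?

30240

This is a permutation of 5 out of 10: P(10,5) = 10!/5!.
10 × 9 × 8 × 7 × 6 = 30240.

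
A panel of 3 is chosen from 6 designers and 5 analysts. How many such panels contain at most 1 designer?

70

Split by how many designers are chosen (0 through 1).
Sum: C(6,0)·C(5,3) + C(6,1)·C(5,2) = 10 + 60 = 70.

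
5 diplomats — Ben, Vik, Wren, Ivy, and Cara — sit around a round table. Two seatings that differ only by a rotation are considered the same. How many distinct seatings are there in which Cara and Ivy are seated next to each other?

Treat {Cara, Ivy} as one unit (2 internal orders) and seat the resulting 4 units around the table: (3)! circular arrangements.
So 2 × (3)! = 2 × 6 = 12.

12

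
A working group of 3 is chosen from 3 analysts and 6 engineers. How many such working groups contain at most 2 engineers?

64

Split by how many engineers are chosen (0 through 2).
Sum: C(6,0)·C(3,3) + C(6,1)·C(3,2) + C(6,2)·C(3,1) = 1 + 18 + 45 = 64.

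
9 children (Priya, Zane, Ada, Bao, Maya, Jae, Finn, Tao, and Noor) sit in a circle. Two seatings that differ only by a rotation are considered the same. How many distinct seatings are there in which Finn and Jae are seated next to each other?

10080

Glue Finn and Jae into a block (2 internal orders). Seating 8 units around a circle gives (7)! arrangements.
So 2 × (7)! = 2 × 5040 = 10080.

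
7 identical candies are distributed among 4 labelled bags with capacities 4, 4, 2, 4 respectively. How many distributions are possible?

By stars and bars, unrestricted non-negative solutions to x_1+…+x_4 = 7 number C(7+3,3) = 120.
Subtract solutions that violate a single cap (substitute x_i' = x_i − (cap_i+1)): x_1 ≥ 5 gives C(5,3) = 10; x_2 ≥ 5 gives C(5,3) = 10; x_3 ≥ 3 gives C(7,3) = 35; x_4 ≥ 5 gives C(5,3) = 10. Together 65.
No two caps can be exceeded simultaneously, so the pair terms are all 0.
By inclusion–exclusion the count is 120 − 65 + 0 = 55.

55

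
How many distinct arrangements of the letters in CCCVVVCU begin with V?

Fix V in the first position and arrange the remaining 7 letters.
Those 7 letters have C appearing 4 times and V appearing twice, giving (7)!/(4!·2!) = 105.

105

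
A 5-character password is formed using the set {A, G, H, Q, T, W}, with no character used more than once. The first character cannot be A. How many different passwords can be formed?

600

The first character has 6−1 = 5 choices (anything except A).
The remaining 4 characters are filled from the other 5 symbols without repetition: 5 × 4 × 3 × 2 = 120.
Total: 5 × 120 = 600.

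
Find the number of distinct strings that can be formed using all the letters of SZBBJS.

SZBBJS has 6 letters with B appearing twice and S appearing twice.
So there are 6! / (2!·2!) = 180 distinguishable arrangements.

180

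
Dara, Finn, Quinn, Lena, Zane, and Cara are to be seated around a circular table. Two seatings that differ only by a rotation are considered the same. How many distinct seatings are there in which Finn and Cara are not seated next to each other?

All circular seatings of 6 people number (5)! = 120.
Seatings with Finn beside Cara: treat them as a block with 2 internal orders, giving 2 × (4)! = 48.
Subtracting, 120 − 48 = 72.

72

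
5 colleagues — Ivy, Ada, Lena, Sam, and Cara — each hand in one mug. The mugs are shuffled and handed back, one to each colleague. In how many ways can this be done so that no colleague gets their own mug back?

This is the derangement count D_5: permutations of 5 items with no fixed point.
By inclusion–exclusion this is Σ_{j=0}^{5} (−1)^j C(5,j)·(5−j)!.
Computing: 120 − 120 + 60 − 20 + 5 − 1 = 44.

44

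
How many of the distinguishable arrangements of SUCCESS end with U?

60

Fix U in the last position and arrange the remaining 6 letters.
Those 6 letters have C appearing twice and S appearing 3 times, giving (6)!/(3!·2!) = 60.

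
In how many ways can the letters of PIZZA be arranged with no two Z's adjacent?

36

There are 5!/(2!) = 60 arrangements of PIZZA in total.
Arrangements with the Z's together: treat ZZ as one letter, giving (4)! = 24.
Subtracting, 60 − 24 = 36 arrangements keep the Z's apart.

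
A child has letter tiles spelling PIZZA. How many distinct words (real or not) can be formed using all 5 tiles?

60

PIZZA has 5 letters with Z appearing twice.
So there are 5! / (2!) = 60 distinguishable arrangements.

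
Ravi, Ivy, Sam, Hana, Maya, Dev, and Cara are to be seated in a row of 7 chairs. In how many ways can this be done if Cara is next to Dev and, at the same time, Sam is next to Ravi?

Treat {Cara,Dev} as one block (2 orders) and {Sam,Ravi} as another (2 orders).
That leaves 5 units to arrange: 2 × 2 × 5! = 4 × 120 = 480.

480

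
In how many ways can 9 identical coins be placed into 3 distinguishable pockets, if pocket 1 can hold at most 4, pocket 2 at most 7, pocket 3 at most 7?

34

By stars and bars, unrestricted non-negative solutions to x_1+…+x_3 = 9 number C(9+2,2) = 55.
Subtract solutions that violate a single cap (substitute x_i' = x_i − (cap_i+1)): x_1 ≥ 5 gives C(6,2) = 15; x_2 ≥ 8 gives C(3,2) = 3; x_3 ≥ 8 gives C(3,2) = 3. Together 21.
No two caps can be exceeded simultaneously, so the pair terms are all 0.
By inclusion–exclusion the count is 55 − 21 + 0 = 34.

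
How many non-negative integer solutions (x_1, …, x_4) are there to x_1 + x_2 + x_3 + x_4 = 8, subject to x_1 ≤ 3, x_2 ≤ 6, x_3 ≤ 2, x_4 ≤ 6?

Ignoring the caps, the number of non-negative solutions to x_1+…+x_4 = 8 is C(11,3) = 165.
Subtract solutions that violate a single cap (substitute x_i' = x_i − (cap_i+1)): x_1 ≥ 4 gives C(7,3) = 35; x_2 ≥ 7 gives C(4,3) = 4; x_3 ≥ 3 gives C(8,3) = 56; x_4 ≥ 7 gives C(4,3) = 4. Together 99.
Add back pairs where two caps are both exceeded: 0 + 4 + 0 + 0 + 0 + 0 = 4.
By inclusion–exclusion the count is 165 − 99 + 4 = 70.

70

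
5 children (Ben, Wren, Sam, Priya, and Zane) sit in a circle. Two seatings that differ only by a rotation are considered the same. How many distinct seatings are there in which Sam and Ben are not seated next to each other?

12

All circular seatings of 5 people number (4)! = 24.
Those with Sam next to Ben: fuse the pair into one unit and seat 4 units around a circle — 2·(3)! = 12.
Subtracting, 24 − 12 = 12.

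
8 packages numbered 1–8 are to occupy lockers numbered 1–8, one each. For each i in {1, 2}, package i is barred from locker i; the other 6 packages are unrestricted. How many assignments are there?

30960

Let Aᵢ (for i ∈ {1, 2}) be the placements that put package i in its forbidden locker. Any j of these fix j positions, leaving (8−j)! ways to fill the rest, and there are C(2,j) ways to pick which j.
By inclusion–exclusion, the number of valid placements is Σ_{j=0}^{2} (−1)^j C(2,j)·(8−j)!.
Computing: 40320 − 10080 + 720 = 30960.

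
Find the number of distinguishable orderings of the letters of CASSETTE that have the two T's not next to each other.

3780

Total arrangements of CASSETTE: 8!/(2!·2!·2!) = 5040.
Arrangements with the T's together: treat TT as one letter, giving (7)!/(2!·2!) = 1260.
Hence 5040 − 1260 = 3780.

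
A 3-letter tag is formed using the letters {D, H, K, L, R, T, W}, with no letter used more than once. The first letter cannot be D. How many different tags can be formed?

180

The first letter has 7−1 = 6 choices (anything except D).
The remaining 2 letters are filled from the other 6 symbols without repetition: 6 × 5 = 30.
Total: 6 × 30 = 180.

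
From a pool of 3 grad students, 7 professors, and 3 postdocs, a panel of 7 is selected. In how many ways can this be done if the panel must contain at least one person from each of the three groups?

1477

Unrestricted: C(13,7) = 1716 ways to pick any 7 of the 13.
Selections missing a whole group: no grad students → C(10,7) = 120; no professors → C(6,7) = 0; no postdocs → C(10,7) = 120.
Add back selections omitting two groups (i.e. drawn from a single group): C(3,7) + C(7,7) + C(3,7) = 1.
By inclusion–exclusion: 1716 − 240 + 1 = 1477.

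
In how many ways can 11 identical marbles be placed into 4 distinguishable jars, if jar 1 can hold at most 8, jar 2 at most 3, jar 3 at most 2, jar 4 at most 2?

26

Ignoring the caps, the number of non-negative solutions to x_1+…+x_4 = 11 is C(14,3) = 364.
Subtract solutions that violate a single cap (substitute x_i' = x_i − (cap_i+1)): x_1 ≥ 9 gives C(5,3) = 10; x_2 ≥ 4 gives C(10,3) = 120; x_3 ≥ 3 gives C(11,3) = 165; x_4 ≥ 3 gives C(11,3) = 165. Together 460.
Add back pairs where two caps are both exceeded: 0 + 0 + 0 + 35 + 35 + 56 = 126.
Subtract triples: 0 + 0 + 0 + 4 = 4.
By inclusion–exclusion the count is 364 − 460 + 126 − 4 = 26.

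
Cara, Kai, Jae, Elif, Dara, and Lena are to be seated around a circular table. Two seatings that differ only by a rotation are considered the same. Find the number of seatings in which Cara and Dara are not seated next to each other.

Without the restriction there are (5)! = 120 seatings.
Seatings with Cara beside Dara: treat them as a block with 2 internal orders, giving 2 × (4)! = 48.
Subtracting, 120 − 48 = 72.

72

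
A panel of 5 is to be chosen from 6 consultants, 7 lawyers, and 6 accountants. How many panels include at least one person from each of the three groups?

With no constraint there are C(19,5) = 11628 possible selections.
Subtract selections that omit an entire group: no consultants → C(13,5) = 1287; no lawyers → C(12,5) = 792; no accountants → C(13,5) = 1287.
Add back selections omitting two groups (i.e. drawn from a single group): C(6,5) + C(7,5) + C(6,5) = 33.
By inclusion–exclusion: 11628 − 3366 + 33 = 8295.

8295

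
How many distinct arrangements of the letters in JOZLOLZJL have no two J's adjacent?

There are 9!/(3!·2!·2!·2!) = 7560 arrangements of JOZLOLZJL in total.
Arrangements with the J's together: treat JJ as one letter, giving (8)!/(3!·2!·2!) = 1680.
Subtracting, 7560 − 1680 = 5880 arrangements keep the J's apart.

5880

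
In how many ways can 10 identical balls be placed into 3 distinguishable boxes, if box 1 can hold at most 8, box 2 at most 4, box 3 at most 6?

32

Without the upper bounds there are C(12,2) = 66 ways to split 10 among 3 boxes.
Subtract solutions that violate a single cap (substitute x_i' = x_i − (cap_i+1)): x_1 ≥ 9 gives C(3,2) = 3; x_2 ≥ 5 gives C(7,2) = 21; x_3 ≥ 7 gives C(5,2) = 10. Together 34.
No two caps can be exceeded simultaneously, so the pair terms are all 0.
By inclusion–exclusion the count is 66 − 34 + 0 = 32.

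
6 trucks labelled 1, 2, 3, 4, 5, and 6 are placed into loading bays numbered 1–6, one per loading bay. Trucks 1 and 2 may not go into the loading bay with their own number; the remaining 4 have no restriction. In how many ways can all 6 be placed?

Let Aᵢ (for i ∈ {1, 2}) be the placements that put truck i in its forbidden loading bay. Any j of these fix j positions, leaving (6−j)! ways to fill the rest, and there are C(2,j) ways to pick which j.
By inclusion–exclusion, the number of valid placements is Σ_{j=0}^{2} (−1)^j C(2,j)·(6−j)!.
Computing: 720 − 240 + 24 = 504.

504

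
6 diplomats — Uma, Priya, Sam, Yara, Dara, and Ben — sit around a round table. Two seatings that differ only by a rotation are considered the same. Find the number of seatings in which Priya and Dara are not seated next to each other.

72

Without the restriction there are (5)! = 120 seatings.
Those with Priya next to Dara: fuse the pair into one unit and seat 5 units around a circle — 2·(4)! = 48.
Subtracting, 120 − 48 = 72.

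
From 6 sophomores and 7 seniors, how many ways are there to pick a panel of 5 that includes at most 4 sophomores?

1281

Split by how many sophomores are chosen (0 through 4).
Sum: C(6,0)·C(7,5) + C(6,1)·C(7,4) + C(6,2)·C(7,3) + C(6,3)·C(7,2) + C(6,4)·C(7,1) = 21 + 210 + 525 + 420 + 105 = 1281.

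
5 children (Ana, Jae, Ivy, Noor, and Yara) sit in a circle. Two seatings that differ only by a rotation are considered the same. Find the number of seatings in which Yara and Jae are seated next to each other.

12

Glue Yara and Jae into a block (2 internal orders). Seating 4 units around a circle gives (3)! arrangements.
So 2 × (3)! = 2 × 6 = 12.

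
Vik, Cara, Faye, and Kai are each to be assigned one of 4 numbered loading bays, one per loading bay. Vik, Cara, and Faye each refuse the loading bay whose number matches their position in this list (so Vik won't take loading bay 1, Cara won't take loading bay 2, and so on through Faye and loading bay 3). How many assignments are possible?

11

Let Aᵢ (for i ∈ {1, 2, 3}) be the placements that put person i in their forbidden loading bay. Any j of these fix j positions, leaving (4−j)! ways to fill the rest, and there are C(3,j) ways to pick which j.
By inclusion–exclusion, the number of valid placements is Σ_{j=0}^{3} (−1)^j C(3,j)·(4−j)!.
Computing: 24 − 18 + 6 − 1 = 11.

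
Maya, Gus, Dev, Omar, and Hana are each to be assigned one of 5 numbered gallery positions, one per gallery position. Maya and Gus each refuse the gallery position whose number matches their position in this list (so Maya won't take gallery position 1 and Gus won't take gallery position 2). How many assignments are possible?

78

Let Aᵢ (for i ∈ {1, 2}) be the placements that put person i in their forbidden gallery position. Any j of these fix j positions, leaving (5−j)! ways to fill the rest, and there are C(2,j) ways to pick which j.
By inclusion–exclusion, the number of valid placements is Σ_{j=0}^{2} (−1)^j C(2,j)·(5−j)!.
Computing: 120 − 48 + 6 = 78.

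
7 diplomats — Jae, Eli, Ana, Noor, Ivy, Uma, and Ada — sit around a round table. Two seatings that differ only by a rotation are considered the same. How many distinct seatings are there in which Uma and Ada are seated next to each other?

240

Glue Uma and Ada into a block (2 internal orders). Seating 6 units around a circle gives (5)! arrangements.
So 2 × (5)! = 2 × 120 = 240.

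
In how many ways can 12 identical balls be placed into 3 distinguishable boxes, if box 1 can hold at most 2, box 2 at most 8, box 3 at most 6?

12

By stars and bars, unrestricted non-negative solutions to x_1+…+x_3 = 12 number C(12+2,2) = 91.
Subtract solutions that violate a single cap (substitute x_i' = x_i − (cap_i+1)): x_1 ≥ 3 gives C(11,2) = 55; x_2 ≥ 9 gives C(5,2) = 10; x_3 ≥ 7 gives C(7,2) = 21. Together 86.
Add back pairs where two caps are both exceeded: 1 + 6 + 0 = 7.
By inclusion–exclusion the count is 91 − 86 + 7 = 12.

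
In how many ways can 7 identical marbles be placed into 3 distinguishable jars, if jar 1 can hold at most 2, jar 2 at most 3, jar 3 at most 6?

11

Ignoring the caps, the number of non-negative solutions to x_1+…+x_3 = 7 is C(9,2) = 36.
Subtract solutions that violate a single cap (substitute x_i' = x_i − (cap_i+1)): x_1 ≥ 3 gives C(6,2) = 15; x_2 ≥ 4 gives C(5,2) = 10; x_3 ≥ 7 gives C(2,2) = 1. Together 26.
Add back pairs where two caps are both exceeded: 1 + 0 + 0 = 1.
By inclusion–exclusion the count is 36 − 26 + 1 = 11.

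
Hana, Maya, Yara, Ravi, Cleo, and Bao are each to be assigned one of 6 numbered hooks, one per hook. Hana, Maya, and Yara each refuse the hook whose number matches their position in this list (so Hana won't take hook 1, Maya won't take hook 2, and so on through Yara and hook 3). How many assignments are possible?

Let Aᵢ (for i ∈ {1, 2, 3}) be the placements that put person i in their forbidden hook. Any j of these fix j positions, leaving (6−j)! ways to fill the rest, and there are C(3,j) ways to pick which j.
By inclusion–exclusion, the number of valid placements is Σ_{j=0}^{3} (−1)^j C(3,j)·(6−j)!.
Computing: 720 − 360 + 72 − 6 = 426.

426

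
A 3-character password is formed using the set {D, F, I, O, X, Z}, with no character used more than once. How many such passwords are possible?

120

Choose and order 3 of the 6 symbols: the first character has 6 options, the next 5, then 4.
6 × 5 × 4 = 120.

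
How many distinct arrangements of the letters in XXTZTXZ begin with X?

90

With the first slot taken by X, it remains to arrange the other 6 letters (XTZTXZ).
Those 6 letters have T appearing twice, X appearing twice, and Z appearing twice, giving (6)!/(2!·2!·2!) = 90.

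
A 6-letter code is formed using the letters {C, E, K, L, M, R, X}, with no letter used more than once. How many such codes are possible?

This is a permutation of 6 out of 7: P(7,6) = 7!/1!.
7 × 6 × 5 × 4 × 3 × 2 = 5040.

5040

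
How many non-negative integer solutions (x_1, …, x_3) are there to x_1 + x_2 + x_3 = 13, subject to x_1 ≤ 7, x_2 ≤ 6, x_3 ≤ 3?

10

By stars and bars, unrestricted non-negative solutions to x_1+…+x_3 = 13 number C(13+2,2) = 105.
Subtract solutions that violate a single cap (substitute x_i' = x_i − (cap_i+1)): x_1 ≥ 8 gives C(7,2) = 21; x_2 ≥ 7 gives C(8,2) = 28; x_3 ≥ 4 gives C(11,2) = 55. Together 104.
Add back pairs where two caps are both exceeded: 0 + 3 + 6 = 9.
By inclusion–exclusion the count is 105 − 104 + 9 = 10.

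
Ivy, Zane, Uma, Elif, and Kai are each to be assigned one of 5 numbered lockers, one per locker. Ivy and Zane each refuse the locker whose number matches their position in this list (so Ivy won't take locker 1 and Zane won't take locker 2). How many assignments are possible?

78

Let Aᵢ (for i ∈ {1, 2}) be the placements that put person i in their forbidden locker. Any j of these fix j positions, leaving (5−j)! ways to fill the rest, and there are C(2,j) ways to pick which j.
By inclusion–exclusion, the number of valid placements is Σ_{j=0}^{2} (−1)^j C(2,j)·(5−j)!.
Computing: 120 − 48 + 6 = 78.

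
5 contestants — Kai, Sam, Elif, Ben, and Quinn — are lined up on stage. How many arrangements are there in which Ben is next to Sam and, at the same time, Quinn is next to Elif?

24

Treat {Ben,Sam} as one block (2 orders) and {Quinn,Elif} as another (2 orders).
That leaves 3 units to arrange: 2 × 2 × 3! = 4 × 6 = 24.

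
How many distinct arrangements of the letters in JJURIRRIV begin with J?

3360

Fix J in the first position and arrange the remaining 8 letters.
Those 8 letters have I appearing twice and R appearing 3 times, giving (8)!/(3!·2!) = 3360.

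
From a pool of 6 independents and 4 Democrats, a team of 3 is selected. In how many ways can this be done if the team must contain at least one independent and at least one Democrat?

Total 3-person selections from all 10: C(10,3) = 120.
Selections missing a whole group: no independents → C(4,3) = 4; no Democrats → C(6,3) = 20.
Both groups omitted at once is impossible, so 120 − 24 = 96.

96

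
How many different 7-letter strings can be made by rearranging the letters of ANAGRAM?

840

ANAGRAM has 7 letters with A appearing 3 times.
Dividing 7! = 5040 by 3! = 6 for the repeated letters gives 840.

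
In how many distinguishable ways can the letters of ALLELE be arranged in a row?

Letter multiplicities in ALLELE: A×1, E×2, L×3.
So there are 6! / (3!·2!) = 60 distinguishable arrangements.

60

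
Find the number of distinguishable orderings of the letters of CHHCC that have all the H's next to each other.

4

Treat the 2 copies of H as a single block. The multiset to arrange is then {HH, C, C, C}, 4 items in all.
That gives (4)!/(3!) = 4 arrangements.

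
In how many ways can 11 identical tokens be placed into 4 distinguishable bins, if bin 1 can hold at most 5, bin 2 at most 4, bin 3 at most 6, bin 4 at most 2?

59

Ignoring the caps, the number of non-negative solutions to x_1+…+x_4 = 11 is C(14,3) = 364.
Subtract solutions that violate a single cap (substitute x_i' = x_i − (cap_i+1)): x_1 ≥ 6 gives C(8,3) = 56; x_2 ≥ 5 gives C(9,3) = 84; x_3 ≥ 7 gives C(7,3) = 35; x_4 ≥ 3 gives C(11,3) = 165. Together 340.
Add back pairs where two caps are both exceeded: 1 + 0 + 10 + 0 + 20 + 4 = 35.
By inclusion–exclusion the count is 364 − 340 + 35 = 59.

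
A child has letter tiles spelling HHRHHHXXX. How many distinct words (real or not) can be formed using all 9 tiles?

504

Letter multiplicities in HHRHHHXXX: H×5, R×1, X×3.
Dividing 9! = 362880 by 5!·3! = 720 for the repeated letters gives 504.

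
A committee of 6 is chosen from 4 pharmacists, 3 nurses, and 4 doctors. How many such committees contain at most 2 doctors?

301

Split by how many doctors are chosen (0 through 2).
Sum: C(4,0)·C(7,6) + C(4,1)·C(7,5) + C(4,2)·C(7,4) = 7 + 84 + 210 = 301.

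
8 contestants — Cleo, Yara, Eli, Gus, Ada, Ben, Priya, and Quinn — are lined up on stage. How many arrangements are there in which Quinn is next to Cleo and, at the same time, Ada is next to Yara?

2880

Treat {Quinn,Cleo} as one block (2 orders) and {Ada,Yara} as another (2 orders).
That leaves 6 units to arrange: 2 × 2 × 6! = 4 × 720 = 2880.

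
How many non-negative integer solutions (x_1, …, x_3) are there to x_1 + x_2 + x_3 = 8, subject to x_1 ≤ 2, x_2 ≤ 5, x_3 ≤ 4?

Without the upper bounds there are C(10,2) = 45 ways to split 8 among 3 variables.
Subtract solutions that violate a single cap (substitute x_i' = x_i − (cap_i+1)): x_1 ≥ 3 gives C(7,2) = 21; x_2 ≥ 6 gives C(4,2) = 6; x_3 ≥ 5 gives C(5,2) = 10. Together 37.
Add back pairs where two caps are both exceeded: 0 + 1 + 0 = 1.
By inclusion–exclusion the count is 45 − 37 + 1 = 9.

9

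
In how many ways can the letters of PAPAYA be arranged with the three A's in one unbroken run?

12

Treat the 3 copies of A as a single block. The multiset to arrange is then {AAA, P, P, Y}, 4 items in all.
That gives (4)!/(2!) = 12 arrangements.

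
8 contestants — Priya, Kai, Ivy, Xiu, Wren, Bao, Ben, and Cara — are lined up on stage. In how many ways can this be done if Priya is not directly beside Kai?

30240

There are 8! = 40320 arrangements in all. If Priya and Kai are adjacent, merging them into one block gives 2·(7)! = 10080 arrangements.
So 40320 − 10080 = 30240 arrangements keep them apart.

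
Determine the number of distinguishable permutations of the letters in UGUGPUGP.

560

The 8 letters of UGUGPUGP have repeats: G appearing 3 times, P appearing twice, and U appearing 3 times.
So there are 8! / (3!·3!·2!) = 560 distinguishable arrangements.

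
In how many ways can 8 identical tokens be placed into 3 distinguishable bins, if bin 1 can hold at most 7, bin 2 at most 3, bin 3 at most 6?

By stars and bars, unrestricted non-negative solutions to x_1+…+x_3 = 8 number C(8+2,2) = 45.
Subtract solutions that violate a single cap (substitute x_i' = x_i − (cap_i+1)): x_1 ≥ 8 gives C(2,2) = 1; x_2 ≥ 4 gives C(6,2) = 15; x_3 ≥ 7 gives C(3,2) = 3. Together 19.
No two caps can be exceeded simultaneously, so the pair terms are all 0.
By inclusion–exclusion the count is 45 − 19 + 0 = 26.

26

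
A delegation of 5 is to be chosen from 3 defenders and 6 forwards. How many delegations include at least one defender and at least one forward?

120

Unrestricted: C(9,5) = 126 ways to pick any 5 of the 9.
Selections missing a whole group: no defenders → C(6,5) = 6; no forwards → C(3,5) = 0.
Both groups omitted at once is impossible, so 126 − 6 = 120.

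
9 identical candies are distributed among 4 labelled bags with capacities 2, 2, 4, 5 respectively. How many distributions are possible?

27

Without the upper bounds there are C(12,3) = 220 ways to split 9 among 4 bags.
Subtract solutions that violate a single cap (substitute x_i' = x_i − (cap_i+1)): x_1 ≥ 3 gives C(9,3) = 84; x_2 ≥ 3 gives C(9,3) = 84; x_3 ≥ 5 gives C(7,3) = 35; x_4 ≥ 6 gives C(6,3) = 20. Together 223.
Add back pairs where two caps are both exceeded: 20 + 4 + 1 + 4 + 1 + 0 = 30.
By inclusion–exclusion the count is 220 − 223 + 30 = 27.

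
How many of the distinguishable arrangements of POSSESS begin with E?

30

With the first slot taken by E, it remains to arrange the other 6 letters (POSSSS).
Those 6 letters have S appearing 4 times, giving (6)!/(4!) = 30.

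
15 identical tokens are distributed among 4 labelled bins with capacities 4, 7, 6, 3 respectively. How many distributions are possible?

51

Ignoring the caps, the number of non-negative solutions to x_1+…+x_4 = 15 is C(18,3) = 816.
Subtract solutions that violate a single cap (substitute x_i' = x_i − (cap_i+1)): x_1 ≥ 5 gives C(13,3) = 286; x_2 ≥ 8 gives C(10,3) = 120; x_3 ≥ 7 gives C(11,3) = 165; x_4 ≥ 4 gives C(14,3) = 364. Together 935.
Add back pairs where two caps are both exceeded: 10 + 20 + 84 + 1 + 20 + 35 = 170.
By inclusion–exclusion the count is 816 − 935 + 170 = 51.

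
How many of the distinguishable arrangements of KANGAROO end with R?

1260

Fix R in the last position and arrange the remaining 7 letters.
Those 7 letters have A appearing twice and O appearing twice, giving (7)!/(2!·2!) = 1260.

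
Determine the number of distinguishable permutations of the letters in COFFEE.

180

The 6 letters of COFFEE have repeats: E appearing twice and F appearing twice.
The number of distinct arrangements is 6!/(2!·2!) = 720/4 = 180.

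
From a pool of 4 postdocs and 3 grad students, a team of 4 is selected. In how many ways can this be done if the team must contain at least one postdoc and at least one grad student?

34

With no constraint there are C(7,4) = 35 possible selections.
Selections missing a whole group: no postdocs → C(3,4) = 0; no grad students → C(4,4) = 1.
Both groups omitted at once is impossible, so 35 − 1 = 34.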